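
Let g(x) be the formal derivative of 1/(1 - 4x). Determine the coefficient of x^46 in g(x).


Differentiate termwise: d/dx sum_{k>=0} 4^k x^k = sum_{k>=1} k 4^k x^(k-1) = sum_{j>=0} (j+1) 4^(j+1) x^j.
Equivalently, d/dx [1/(1 - 4x)] = 4/(1 - 4x)^2.
For j = 46: 47 * 4^47 = 47 * 19807040628566084398385987584 = 930930909542605966724141416448.

930930909542605966724141416448


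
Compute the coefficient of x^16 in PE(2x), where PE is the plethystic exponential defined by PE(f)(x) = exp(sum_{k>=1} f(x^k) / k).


With f(x) = 2x, the exponent is sum_{k>=1} 2 x^k / k = 2 * (-ln(1 - x)). Exponentiating:
PE(2x) = exp(-2 ln(1 - x)) = 1/(1 - x)^2.
By the negative binomial expansion, [x^n] 1/(1 - x)^2 = C(n + 1, 1).
For n = 16: C(17, 1) = 17.

17


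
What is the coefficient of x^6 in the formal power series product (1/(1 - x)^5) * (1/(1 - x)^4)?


Combine the factors: (1/(1 - x)^5) * (1/(1 - x)^4) = 1/(1 - x)^9.
Then use 1/(1 - x)^r = sum_{k>=0} C(k + r - 1, r - 1) x^k with r = 9 and k = 6:
C(14, 8) = 3003.

3003


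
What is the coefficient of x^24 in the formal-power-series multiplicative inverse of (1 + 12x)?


The inverse is 1/(1 + 12x). Apply the geometric identity 1/(1 - y) = sum_{k>=0} y^k with y = -12x:
1/(1 + 12x) = sum_{k>=0} (-12)^k x^k.
So the coefficient of x^24 is (-12)^24 = 79496847203390844133441536.

79496847203390844133441536


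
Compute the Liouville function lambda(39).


The Liouville function is lambda(k) = (-1)^Omega(k), where Omega(k) counts the prime factors of k with multiplicity.
Factoring: 39 = 3 * 13, so Omega(39) = 2.
lambda(39) = (-1)^2 = 1.

1


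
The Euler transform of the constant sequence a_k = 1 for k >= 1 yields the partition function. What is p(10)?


The Euler transform converts the sequence a_k = 1 into the number of integer partitions.
Using the recurrence or dynamic programming:
p(10) = 42

42


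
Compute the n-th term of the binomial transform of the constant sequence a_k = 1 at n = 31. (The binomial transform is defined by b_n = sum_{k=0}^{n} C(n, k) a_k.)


With a_k = 1 for all k, b_n = sum_{k=0}^{n} C(n, k) = 2^n by the binomial theorem.
For n = 31: 2^31 = 2147483648.

2147483648


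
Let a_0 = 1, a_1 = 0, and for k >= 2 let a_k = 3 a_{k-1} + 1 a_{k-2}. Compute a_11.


Iterating the recurrence forward:
a_0 = 1
a_1 = 0
a_2 = 3*0 + 1*1 = 1
a_3 = 3*1 + 1*0 = 3
a_4 = 3*3 + 1*1 = 10
a_5 = 3*10 + 1*3 = 33
a_6 = 3*33 + 1*10 = 109
a_7 = 3*109 + 1*33 = 360
a_8 = 3*360 + 1*109 = 1189
a_9 = 3*1189 + 1*360 = 3927
a_10 = 3*3927 + 1*1189 = 12970
a_11 = 3*12970 + 1*3927 = 42837
So a_11 = 42837.

42837


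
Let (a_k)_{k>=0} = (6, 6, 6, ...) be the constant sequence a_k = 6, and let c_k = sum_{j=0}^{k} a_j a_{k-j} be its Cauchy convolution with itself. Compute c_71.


Since a_j = 6 for all j >= 0, the convolution sum becomes
c_k = sum_{j=0}^{k} 6 * 6 = 36 * (k + 1).
Equivalently, the generating function of (a_k) is 6/(1 - x) and its square is 36/(1 - x)^2 = sum_{k>=0} 36(k + 1) x^k.
For k = 71: 36 * 72 = 2592.

2592


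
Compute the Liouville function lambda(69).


The Liouville function is lambda(k) = (-1)^Omega(k), where Omega(k) counts the prime factors of k with multiplicity.
Factoring: 69 = 3 * 23, so Omega(69) = 2.
lambda(69) = (-1)^2 = 1.

1


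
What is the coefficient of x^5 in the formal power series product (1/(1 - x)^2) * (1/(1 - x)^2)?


Combine the factors: (1/(1 - x)^2) * (1/(1 - x)^2) = 1/(1 - x)^4.
Then use 1/(1 - x)^r = sum_{k>=0} C(k + r - 1, r - 1) x^k with r = 4 and k = 5:
C(8, 3) = 56.

56


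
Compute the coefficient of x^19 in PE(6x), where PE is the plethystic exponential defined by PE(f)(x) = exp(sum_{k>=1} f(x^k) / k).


With f(x) = 6x, the exponent is sum_{k>=1} 6 x^k / k = 6 * (-ln(1 - x)). Exponentiating:
PE(6x) = exp(-6 ln(1 - x)) = 1/(1 - x)^6.
By the negative binomial expansion, [x^n] 1/(1 - x)^6 = C(n + 5, 5).
For n = 19: C(24, 5) = 42504.

42504


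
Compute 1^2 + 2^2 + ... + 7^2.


This power sum has a closed form given by Faulhaber's formula
sum_{k=1}^{m} k^p = (1 / (p + 1)) * sum_{j=0}^{p} C(p + 1, j) B_j m^(p + 1 - j),
but for small m direct computation is fastest:
1 + 4 + 9 + 16 + 25 + 36 + 49 = 140.

140


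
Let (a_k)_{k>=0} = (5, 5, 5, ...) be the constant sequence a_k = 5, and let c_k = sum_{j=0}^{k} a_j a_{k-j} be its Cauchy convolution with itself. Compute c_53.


Since a_j = 5 for all j >= 0, the convolution sum becomes
c_k = sum_{j=0}^{k} 5 * 5 = 25 * (k + 1).
Equivalently, the generating function of (a_k) is 5/(1 - x) and its square is 25/(1 - x)^2 = sum_{k>=0} 25(k + 1) x^k.
For k = 53: 25 * 54 = 1350.

1350


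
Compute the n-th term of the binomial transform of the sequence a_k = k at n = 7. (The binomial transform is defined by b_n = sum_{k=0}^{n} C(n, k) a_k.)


With a_k = k, b_n = sum_{k=0}^{n} C(n, k) k. Using k * C(n, k) = n * C(n-1, k-1) gives b_n = n * sum_{k>=1} C(n-1, k-1) = n * 2^(n-1).
For n = 7: 7 * 2^6 = 7 * 64 = 448.

448


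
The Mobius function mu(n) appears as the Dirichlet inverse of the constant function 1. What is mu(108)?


108 has a squared prime factor, so mu(108) = 0.
Factorization reveals a repeated prime.

0


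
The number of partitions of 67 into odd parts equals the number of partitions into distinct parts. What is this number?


Computing partitions of 67 into odd parts (1, 3, 5, ...):
Using the generating function prod_{k>=0} 1/(1-x^(2k+1)),
the count is 22250

22250


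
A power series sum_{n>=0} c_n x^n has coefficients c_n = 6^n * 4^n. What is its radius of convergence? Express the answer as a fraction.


By the root test (Cauchy-Hadamard), the radius is R = 1 / limsup_n |c_n|^(1/n).
Here |c_n|^(1/n) = (6^n * 4^n)^(1/n) = 6 * 4 = 24 for all n.
So R = 1/24 = 1/24.

1/24


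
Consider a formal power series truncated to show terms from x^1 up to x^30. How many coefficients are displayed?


From x^1 to x^30 inclusive, the count is 30 - 1 + 1 = 30.

30


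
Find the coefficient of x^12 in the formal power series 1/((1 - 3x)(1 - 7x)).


By partial fractions or Cauchy convolution:
The coefficient equals sum_{k=0}^{12} 3^k * 7^(12-k).
= 24221854021

24221854021


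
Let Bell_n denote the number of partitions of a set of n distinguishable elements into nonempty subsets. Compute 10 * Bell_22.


Bell_22 can be computed from the Bell triangle or from Dobinski's identity Bell_n = (1/e) * sum_{k>=0} k^n / k!.
Computing Bell_22 = 4506715738447323.
Then 10 * 4506715738447323 = 45067157384473230.

45067157384473230


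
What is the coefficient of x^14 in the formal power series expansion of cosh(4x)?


The Maclaurin series is cosh(t) = sum_{m>=0} t^(2m) / (2m)!, so substituting t = 4x, only even powers of x are nonzero, with coefficient of x^(2m) equal to 4^(2m) / (2m)!.
For x^14 the coefficient is 4^14/14! = 268435456/87178291200 = 131072/42567525.

131072/42567525


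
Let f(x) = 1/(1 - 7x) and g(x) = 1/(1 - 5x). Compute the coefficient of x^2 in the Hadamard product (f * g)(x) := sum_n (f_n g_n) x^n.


f has coefficients f_k = 7^k and g has coefficients g_k = 5^k, so the Hadamard product has coefficient (f*g)_k = 7^k * 5^k = 35^k.
For k = 2: 35^2 = 1225.

1225


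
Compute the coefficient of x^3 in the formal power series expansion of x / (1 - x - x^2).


Let f(x) = sum_{k>=0} a_k x^k. Multiplying f(x) * (1 - x - x^2) = x and matching coefficients gives a_0 = 0, a_1 = 1, and a_k = a_{k-1} + a_{k-2} for k >= 2. These are the Fibonacci numbers F_k.
Iterating from F_0 = 0, F_1 = 1:
F_0=0, F_1=1, F_2=1, F_3=2
F_3 = 2.

2


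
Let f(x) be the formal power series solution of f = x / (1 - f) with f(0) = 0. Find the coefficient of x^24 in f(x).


Apply Lagrange inversion: f = x * phi(f) with phi(t) = 1/(1 - t), so
[x^n] f = (1/n) [t^(n-1)] phi(t)^n = (1/n) [t^(n-1)] (1 - t)^(-n) = (1/n) C(2n - 2, n - 1) = C_{n-1}.
For n = 24: C_23 = C(46, 23) / 24 = 8233430727600/24 = 343059613650 = 343059613650.

343059613650


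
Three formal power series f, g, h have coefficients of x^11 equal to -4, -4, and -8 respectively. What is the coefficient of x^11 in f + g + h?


Series addition is componentwise:
-4 + -4 + -8
= -16

-16


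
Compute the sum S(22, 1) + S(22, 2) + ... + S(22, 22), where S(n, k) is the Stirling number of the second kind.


By definition, S(n, k) counts partitions of an n-set into exactly k nonempty blocks.
Computing row n = 22 for k = 1..22:
S(22, k): 1, 2097151, 5228079450, 727778623825, 19137821912055, 163305339345225, 602762379967440, 1142399079991620, 1241963303533920, 835143799377954, 366282500870286, 108823356051137, 22496861868481, 3295165281331, 345615943200, 26046574004, 1404142047, 53374629, 1389850, 23485, 231, 1
Sum = 4506715738447323. (This equals Bell_22 since the sum runs over all k.)

4506715738447323


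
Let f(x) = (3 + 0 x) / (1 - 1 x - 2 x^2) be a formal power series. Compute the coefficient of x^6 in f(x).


Write f(x) = sum_{k>=0} a_k x^k. Multiplying both sides by 1 - 1 x - 2 x^2 gives
(1 - 1 x - 2 x^2) sum_{k>=0} a_k x^k = 3 + 0 x.
Matching coefficients:
 x^0: a_0 = 3
 x^1: a_1 - 1 a_0 = 0  =>  a_1 = 1*3 + 0 = 3
 x^k (k >= 2): a_k = 1 a_{k-1} + 2 a_{k-2}.
Iterating: a_2 = 9, a_3 = 15, a_4 = 33, a_5 = 63, a_6 = 129.
So the coefficient of x^6 is 129.

129


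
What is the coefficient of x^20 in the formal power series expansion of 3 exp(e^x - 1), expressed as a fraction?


exp(e^x - 1) is the exponential generating function for the Bell numbers Bell_k: exp(e^x - 1) = sum_{k>=0} Bell_k x^k / k!.
So the coefficient of x^20 in 3 exp(e^x - 1) is 3 Bell_20 / 20!.
Computing: Bell_20 = 51724158235372 and 20! = 2432902008176640000, giving
3 * 51724158235372/2432902008176640000 = 263898766507/4137588449280000.

263898766507/4137588449280000


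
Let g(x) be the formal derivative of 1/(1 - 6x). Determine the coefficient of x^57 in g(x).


Differentiate termwise: d/dx sum_{k>=0} 6^k x^k = sum_{k>=1} k 6^k x^(k-1) = sum_{j>=0} (j+1) 6^(j+1) x^j.
Equivalently, d/dx [1/(1 - 6x)] = 6/(1 - 6x)^2.
For j = 57: 58 * 6^58 = 58 * 1357602166130257152481187563160405662935023616 = 78740925635554914843908878663303528450231369728.

78740925635554914843908878663303528450231369728


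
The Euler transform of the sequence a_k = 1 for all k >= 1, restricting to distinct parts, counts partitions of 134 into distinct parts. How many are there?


Partitions of 134 into distinct parts can be computed via generating function.
Product (1+x)(1+x^2)(1+x^3)...
The coefficient of x^134 = 6240974

6240974


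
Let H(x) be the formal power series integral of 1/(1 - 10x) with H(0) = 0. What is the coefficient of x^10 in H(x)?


1/(1 - 10x) = sum_{k>=0} 10^k x^k. Integrating termwise with H(0) = 0:
H(x) = sum_{k>=0} 10^k x^(k+1) / (k+1) = sum_{m>=1} 10^(m-1) x^m / m.
For m = 10: 10^9/10 = 1000000000/10 = 100000000.

100000000


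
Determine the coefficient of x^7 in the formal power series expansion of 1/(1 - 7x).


The geometric series identity gives 1/(1 - c x) = sum_{k>=0} c^k x^k, so the coefficient of x^k is c^k.
Here c = 7 and k = 7.
Computing: 7^7 = 823543

823543


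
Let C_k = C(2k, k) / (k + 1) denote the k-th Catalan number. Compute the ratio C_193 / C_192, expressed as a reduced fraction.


Using C_k = (2k)! / (k! (k+1)!), the ratio C_{k+1}/C_k simplifies to
C_{k+1}/C_k = [(2k+2)! / ((k+1)! (k+2)!)] * [k! (k+1)! / (2k)!]
 = (2k+2)(2k+1) / ((k+1)(k+2)) = 2(2k+1) / (k+2).
For k = 192: 2(2*192 + 1) / (192 + 2) = 770/194 = 385/97.

385/97


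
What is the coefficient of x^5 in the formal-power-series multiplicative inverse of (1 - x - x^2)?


Let the inverse be f(x) = sum_{k>=0} a_k x^k. From f(x) * (1 - x - x^2) = 1 and matching coefficients:
 x^0: a_0 = 1.
 x^1: a_1 - a_0 = 0, so a_1 = 1.
 x^k (k >= 2): a_k - a_{k-1} - a_{k-2} = 0, i.e. a_k = a_{k-1} + a_{k-2}.
This is the Fibonacci-type recurrence shifted so that a_0 = a_1 = 1.
Iterating: a_0=1, a_1=1, a_2=2, a_3=3, a_4=5, a_5=8
a_5 = 8.

8


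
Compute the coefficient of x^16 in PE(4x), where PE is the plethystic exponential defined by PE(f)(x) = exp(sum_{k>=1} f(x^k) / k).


With f(x) = 4x, the exponent is sum_{k>=1} 4 x^k / k = 4 * (-ln(1 - x)). Exponentiating:
PE(4x) = exp(-4 ln(1 - x)) = 1/(1 - x)^4.
By the negative binomial expansion, [x^n] 1/(1 - x)^4 = C(n + 3, 3).
For n = 16: C(19, 3) = 969.

969


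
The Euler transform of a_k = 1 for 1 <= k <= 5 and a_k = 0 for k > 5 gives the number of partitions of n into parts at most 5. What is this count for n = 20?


Partitions of 20 into parts at most 5:
Using generating function (1-x)^(-1)(1-x^2)^(-1)...(1-x^5)^(-1),
the coefficient of x^20 = 192

192


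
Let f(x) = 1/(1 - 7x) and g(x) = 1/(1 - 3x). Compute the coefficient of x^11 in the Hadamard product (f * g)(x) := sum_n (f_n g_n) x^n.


f has coefficients f_k = 7^k and g has coefficients g_k = 3^k, so the Hadamard product has coefficient (f*g)_k = 7^k * 3^k = 21^k.
For k = 11: 21^11 = 350277500542221.

350277500542221


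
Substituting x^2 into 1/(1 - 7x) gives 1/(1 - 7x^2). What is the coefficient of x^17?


Since 1/(1 - 7x^2) only has even powers of x,
the coefficient of x^17 (odd) is 0.

0


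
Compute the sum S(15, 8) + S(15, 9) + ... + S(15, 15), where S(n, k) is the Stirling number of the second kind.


By definition, S(n, k) counts partitions of an n-set into exactly k nonempty blocks.
Computing row n = 15 for k = 8..15:
S(15, k): 216627840, 67128490, 12662650, 1479478, 106470, 4550, 105, 1
Sum = 298009584.

298009584


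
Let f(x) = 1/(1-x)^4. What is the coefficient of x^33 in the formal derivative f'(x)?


Differentiate: d/dx [ 1/(1-x)^r ] = r / (1-x)^(r+1).
Here r = 4, so f'(x) = 4 / (1-x)^5.
The expansion of 1/(1-x)^(r+1) has coefficient of x^n equal to C(n+r, r).
So the coefficient of x^33 in f'(x) is
4 * C(37, 4) = 4 * 66045 = 264180

264180


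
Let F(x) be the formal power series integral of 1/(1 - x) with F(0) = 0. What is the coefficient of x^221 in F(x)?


1/(1 - x) = sum_{k>=0} x^k. Integrating termwise and using F(0) = 0 gives
F(x) = sum_{k>=0} x^(k+1) / (k+1) = sum_{m>=1} x^m / m = -ln(1 - x).
So the coefficient of x^221 is 1/221 = 1/221.

1/221


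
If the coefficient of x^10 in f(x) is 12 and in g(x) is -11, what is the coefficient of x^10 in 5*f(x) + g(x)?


Scalar multiplication scales coefficients: 5 * 12 = 60.
Then add the g coefficient: 60 + -11
= 49

49


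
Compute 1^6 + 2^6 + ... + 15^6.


This power sum has a closed form given by Faulhaber's formula
sum_{k=1}^{m} k^p = (1 / (p + 1)) * sum_{j=0}^{p} C(p + 1, j) B_j m^(p + 1 - j),
but for small m direct computation is fastest:
1 + 64 + 729 + 4096 + 15625 + 46656 + 117649 + 262144 + 531441 + 1000000 + 1771561 + 2985984 + 4826809 + 7529536 + 11390625 = 30482920.

30482920


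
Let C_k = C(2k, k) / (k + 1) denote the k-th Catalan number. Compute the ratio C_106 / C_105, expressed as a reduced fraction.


Using C_k = (2k)! / (k! (k+1)!), the ratio C_{k+1}/C_k simplifies to
C_{k+1}/C_k = [(2k+2)! / ((k+1)! (k+2)!)] * [k! (k+1)! / (2k)!]
 = (2k+2)(2k+1) / ((k+1)(k+2)) = 2(2k+1) / (k+2).
For k = 105: 2(2*105 + 1) / (105 + 2) = 422/107 = 422/107.

422/107


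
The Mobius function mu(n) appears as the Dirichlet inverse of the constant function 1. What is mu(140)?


140 has a squared prime factor, so mu(140) = 0.
Factorization reveals a repeated prime.

0


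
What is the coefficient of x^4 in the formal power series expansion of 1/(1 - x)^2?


The expansion 1/(1 - x)^r = sum_{k>=0} C(k + r - 1, r - 1) x^k follows from the multiset / negative-binomial theorem (or from repeated differentiation of the geometric series).
For r = 2 and k = 4:
C(5, 1) = 120 / (1 * 24) = 5.

5


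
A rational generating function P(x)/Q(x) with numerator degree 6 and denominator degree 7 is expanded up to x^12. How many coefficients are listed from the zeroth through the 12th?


Expanding up to x^12 gives the coefficients for x^0, x^1, ..., x^12.
That is 12 + 1 = 13 coefficients in total.

13


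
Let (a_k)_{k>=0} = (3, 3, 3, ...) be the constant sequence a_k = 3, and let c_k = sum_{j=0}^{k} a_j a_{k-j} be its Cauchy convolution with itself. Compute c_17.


Since a_j = 3 for all j >= 0, the convolution sum becomes
c_k = sum_{j=0}^{k} 3 * 3 = 9 * (k + 1).
Equivalently, the generating function of (a_k) is 3/(1 - x) and its square is 9/(1 - x)^2 = sum_{k>=0} 9(k + 1) x^k.
For k = 17: 9 * 18 = 162.

162


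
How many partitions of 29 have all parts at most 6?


Using the generating function (1-x)^(-1)(1-x^2)^(-1)...(1-x^6)^(-1),
the coefficient of x^29 counts these restricted partitions.
Result = 1057

1057


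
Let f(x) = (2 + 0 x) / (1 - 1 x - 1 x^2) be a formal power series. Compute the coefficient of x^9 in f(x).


Write f(x) = sum_{k>=0} a_k x^k. Multiplying both sides by 1 - 1 x - 1 x^2 gives
(1 - 1 x - 1 x^2) sum_{k>=0} a_k x^k = 2 + 0 x.
Matching coefficients:
 x^0: a_0 = 2
 x^1: a_1 - 1 a_0 = 0  =>  a_1 = 1*2 + 0 = 2
 x^k (k >= 2): a_k = 1 a_{k-1} + 1 a_{k-2}.
Iterating: a_2 = 4, a_3 = 6, a_4 = 10, a_5 = 16, a_6 = 26, a_7 = 42, a_8 = 68, a_9 = 110.
So the coefficient of x^9 is 110.

110


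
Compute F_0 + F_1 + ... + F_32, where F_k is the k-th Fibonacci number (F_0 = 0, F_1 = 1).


Use the identity sum_{k=0}^{N} F_k = F_{N+2} - 1 (which follows from F_{k+2} - F_{k+1} = F_k). Then
sum_{k=0}^{32} F_k = (F_{34} - 1) - (F_{1} - 1) = F_{34} - F_{1}.
Computing: F_{34} = 5702887, F_{1} = 1, so
Sum = 5702887 - 1 = 5702886.

5702886


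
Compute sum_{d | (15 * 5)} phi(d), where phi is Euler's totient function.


First, 15 * 5 = 75. One classical identity is sum_{d | n} phi(d) = n (each k in [1, n] has a unique gcd with n, and among the k's with gcd(k, n) = n/d there are phi(d) of them). So the sum equals 75. We also verify directly:
Divisors of 75: 1, 3, 5, 15, 25, 75.
phi values: 1, 2, 4, 8, 20, 40.
Sum = 75.

75


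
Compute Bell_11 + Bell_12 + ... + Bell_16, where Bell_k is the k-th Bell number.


Recall Bell_k counts set partitions of a k-set (with Bell_0 = 1 by convention).
Bell_11 through Bell_16: 678570, 4213597, 27644437, 190899322, 1382958545, 10480142147
Sum = 678570 + 4213597 + 27644437 + 190899322 + 1382958545 + 10480142147 = 12086536618.

12086536618


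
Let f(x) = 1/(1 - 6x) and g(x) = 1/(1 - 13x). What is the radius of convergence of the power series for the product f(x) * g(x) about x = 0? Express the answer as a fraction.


The radius of 1/(1 - 6x) is 1/6 (nearest singularity at x = 1/6), and the radius of 1/(1 - 13x) is 1/13.
The product f(x)*g(x) = 1/((1 - 6x)(1 - 13x)) has singularities at both 1/6 and 1/13, so its radius of convergence is the distance to the nearest one:
min(1/6, 1/13) = 1/13.

1/13


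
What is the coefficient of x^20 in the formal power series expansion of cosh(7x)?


The Maclaurin series is cosh(t) = sum_{m>=0} t^(2m) / (2m)!, so substituting t = 7x, only even powers of x are nonzero, with coefficient of x^(2m) equal to 7^(2m) / (2m)!.
For x^20 the coefficient is 7^20/20! = 79792266297612001/2432902008176640000 = 1628413597910449/49651061391360000.

1628413597910449/49651061391360000


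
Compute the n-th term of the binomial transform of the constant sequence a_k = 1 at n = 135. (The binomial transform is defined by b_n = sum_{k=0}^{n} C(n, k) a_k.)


With a_k = 1 for all k, b_n = sum_{k=0}^{n} C(n, k) = 2^n by the binomial theorem.
For n = 135: 2^135 = 43556142965880123323311949751266331066368.

43556142965880123323311949751266331066368


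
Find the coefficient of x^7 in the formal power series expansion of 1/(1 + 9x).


Write 1/(1 + c x) = 1/(1 - (-c) x) and apply the geometric-series identity
1/(1 - y) = sum_{k>=0} y^k to get 1/(1 + c x) = sum_{k>=0} (-c)^k x^k.
So the coefficient of x^k is (-c)^k = (-1)^k * c^k.
Here c = 9 and k = 7:
(-9)^7 = -1 * 4782969 = -4782969

-4782969


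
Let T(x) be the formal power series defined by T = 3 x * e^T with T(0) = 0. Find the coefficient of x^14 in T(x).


Apply the Lagrange inversion formula: if T = 3 x * phi(T) with phi(t) = e^t, then
[x^n] T = 3^n * (1/n) [t^(n-1)] phi(t)^n = 3^n * (1/n) [t^(n-1)] e^(n t) = 3^n * (1/n) * n^(n-1) / (n-1)! = 3^n * n^(n-1) / n!.
When c = 1 this is the Cayley count of rooted labeled trees on n vertices, divided by n!.
For n = 14: 3^14 * 14^13 / 14! = 4782969 * 793714773254144/87178291200 = 155678889129876/3575.

155678889129876/3575


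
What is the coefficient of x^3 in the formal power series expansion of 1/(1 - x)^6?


The expansion 1/(1 - x)^r = sum_{k>=0} C(k + r - 1, r - 1) x^k follows from the multiset / negative-binomial theorem (or from repeated differentiation of the geometric series).
For r = 6 and k = 3:
C(8, 5) = 40320 / (120 * 6) = 56.

56


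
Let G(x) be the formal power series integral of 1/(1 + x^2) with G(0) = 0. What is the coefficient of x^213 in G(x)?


1/(1 + x^2) = sum_{j>=0} (-1)^j x^(2j). Integrating termwise with G(0) = 0:
G(x) = sum_{j>=0} (-1)^j x^(2j+1) / (2j+1) = arctan(x).
Only odd powers are nonzero. For x^213 write 213 = 2*106 + 1, giving
(-1)^106 / 213 = 1/213 = 1/213.

1/213


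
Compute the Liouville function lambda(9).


The Liouville function is lambda(k) = (-1)^Omega(k), where Omega(k) counts the prime factors of k with multiplicity.
Factoring: 9 = 3 * 3, so Omega(9) = 2.
lambda(9) = (-1)^2 = 1.

1


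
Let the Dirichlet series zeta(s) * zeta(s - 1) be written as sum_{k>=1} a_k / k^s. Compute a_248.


Convolution gives a_k = sum_{d | k} d * 1 = sum_{d | k} d = sigma(k), the sum of positive divisors of k.
For k = 248, the divisors are 1, 2, 4, 8, 31, 62, 124, 248, so
sigma(248) = 1 + 2 + 4 + 8 + 31 + 62 + 124 + 248 = 480.

480


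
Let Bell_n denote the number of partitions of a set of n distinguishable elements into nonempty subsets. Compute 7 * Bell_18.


Bell_18 can be computed from the Bell triangle or from Dobinski's identity Bell_n = (1/e) * sum_{k>=0} k^n / k!.
Computing Bell_18 = 682076806159.
Then 7 * 682076806159 = 4774537643113.

4774537643113


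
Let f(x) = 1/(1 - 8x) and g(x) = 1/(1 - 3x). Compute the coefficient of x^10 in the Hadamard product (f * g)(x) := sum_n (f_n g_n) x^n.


f has coefficients f_k = 8^k and g has coefficients g_k = 3^k, so the Hadamard product has coefficient (f*g)_k = 8^k * 3^k = 24^k.
For k = 10: 24^10 = 63403380965376.

63403380965376


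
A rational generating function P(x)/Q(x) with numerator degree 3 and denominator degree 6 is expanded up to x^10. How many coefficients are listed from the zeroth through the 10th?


Expanding up to x^10 gives the coefficients for x^0, x^1, ..., x^10.
That is 10 + 1 = 11 coefficients in total.

11


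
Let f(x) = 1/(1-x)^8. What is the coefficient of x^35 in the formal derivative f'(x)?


Differentiate: d/dx [ 1/(1-x)^r ] = r / (1-x)^(r+1).
Here r = 8, so f'(x) = 8 / (1-x)^9.
The expansion of 1/(1-x)^(r+1) has coefficient of x^n equal to C(n+r, r).
So the coefficient of x^35 in f'(x) is
8 * C(43, 8) = 8 * 145008513 = 1160068104

1160068104


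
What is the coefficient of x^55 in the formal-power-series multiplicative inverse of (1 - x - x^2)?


Let the inverse be f(x) = sum_{k>=0} a_k x^k. From f(x) * (1 - x - x^2) = 1 and matching coefficients:
 x^0: a_0 = 1.
 x^1: a_1 - a_0 = 0, so a_1 = 1.
 x^k (k >= 2): a_k - a_{k-1} - a_{k-2} = 0, i.e. a_k = a_{k-1} + a_{k-2}.
This is the Fibonacci-type recurrence shifted so that a_0 = a_1 = 1.
Iterating: a_0=1, a_1=1, a_2=2, a_3=3, a_4=5, a_5=8, a_6=13, a_7=21, a_8=34, a_9=55, ...
a_55 = 225851433717.

225851433717


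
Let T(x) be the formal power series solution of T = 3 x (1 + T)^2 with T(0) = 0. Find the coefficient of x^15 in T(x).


Apply the Lagrange inversion formula: if T = 3 x * phi(T) with phi(t) = (1 + t)^2, then [x^n] T = 3^n * (1/n) [t^(n-1)] phi(t)^n = 3^n * (1/n) [t^(n-1)] (1 + t)^(2n) = 3^n * (1/n) C(2n, n-1).
Using the identity C(2n, n-1) = C(2n, n) * n / (n+1), the unscaled factor equals C(2n, n) / (n+1) = C_n, the n-th Catalan number.
For n = 15: C_15 = C(30, 15) / 16 = 155117520/16 = 9694845.
With the 3^15 = 14348907 factor, the coefficient is 14348907 * 9694845 = 139110429284415.

139110429284415


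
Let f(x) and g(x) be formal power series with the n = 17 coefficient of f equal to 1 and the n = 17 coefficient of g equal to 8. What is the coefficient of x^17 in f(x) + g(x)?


Addition of formal power series is termwise.
The coefficient of x^17 in f + g = 1 + 8
= 9

9


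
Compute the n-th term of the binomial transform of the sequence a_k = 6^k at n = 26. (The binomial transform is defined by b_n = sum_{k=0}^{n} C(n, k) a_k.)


With a_k = 6^k, b_n = sum_{k=0}^{n} C(n, k) 6^k = (1 + 6)^n by the binomial theorem.
For n = 26: (1 + 6)^26 = 7^26 = 9387480337647754305649.

9387480337647754305649


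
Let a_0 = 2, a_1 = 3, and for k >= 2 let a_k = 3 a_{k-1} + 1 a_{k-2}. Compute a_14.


Iterating the recurrence forward:
a_0 = 2
a_1 = 3
a_2 = 3*3 + 1*2 = 11
a_3 = 3*11 + 1*3 = 36
a_4 = 3*36 + 1*11 = 119
a_5 = 3*119 + 1*36 = 393
a_6 = 3*393 + 1*119 = 1298
a_7 = 3*1298 + 1*393 = 4287
a_8 = 3*4287 + 1*1298 = 14159
a_9 = 3*14159 + 1*4287 = 46764
a_10 = 3*46764 + 1*14159 = 154451
a_11 = 3*154451 + 1*46764 = 510117
a_12 = 3*510117 + 1*154451 = 1684802
a_13 = 3*1684802 + 1*510117 = 5564523
a_14 = 3*5564523 + 1*1684802 = 18378371
So a_14 = 18378371.

18378371


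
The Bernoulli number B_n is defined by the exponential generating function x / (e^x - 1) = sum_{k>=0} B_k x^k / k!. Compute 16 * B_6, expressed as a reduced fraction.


Bernoulli numbers can also be computed recursively via B_0 = 1 and sum_{j=0}^{m} C(m+1, j) B_j = 0 for m >= 1. Odd-index Bernoulli numbers vanish for k >= 3.
Computing B_6 = 1/42, so 16 * B_6 = 16 * 1/42 = 8/21.

8/21


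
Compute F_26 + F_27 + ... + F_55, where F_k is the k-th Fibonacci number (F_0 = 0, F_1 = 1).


Use the identity sum_{k=0}^{N} F_k = F_{N+2} - 1 (which follows from F_{k+2} - F_{k+1} = F_k). Then
sum_{k=26}^{55} F_k = (F_{57} - 1) - (F_{27} - 1) = F_{57} - F_{27}.
Computing: F_{57} = 365435296162, F_{27} = 196418, so
Sum = 365435296162 - 196418 = 365435099744.

365435099744


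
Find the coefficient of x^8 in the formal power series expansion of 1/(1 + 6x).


Write 1/(1 + c x) = 1/(1 - (-c) x) and apply the geometric-series identity
1/(1 - y) = sum_{k>=0} y^k to get 1/(1 + c x) = sum_{k>=0} (-c)^k x^k.
So the coefficient of x^k is (-c)^k = (-1)^k * c^k.
Here c = 6 and k = 8:
(-6)^8 = 1 * 1679616 = 1679616

1679616


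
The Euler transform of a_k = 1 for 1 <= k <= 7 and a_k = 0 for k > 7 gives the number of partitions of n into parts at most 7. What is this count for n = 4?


Partitions of 4 into parts at most 7:
Using generating function (1-x)^(-1)(1-x^2)^(-1)...(1-x^7)^(-1),
the coefficient of x^4 = 5

5


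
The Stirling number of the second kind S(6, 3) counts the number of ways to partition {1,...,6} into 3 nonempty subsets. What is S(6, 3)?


Using the explicit formula S(n,k) = (1/k!) sum_{j=0}^{k} (-1)^(k-j) C(k,j) j^n:
S(6, 3) = 90
Equivalently, S(n,k) is n! times the coefficient of x^n in the EGF (e^x - 1)^k / k!.

90


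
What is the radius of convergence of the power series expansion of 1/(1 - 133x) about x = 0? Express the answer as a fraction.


Expanding 1/(1 - 133x) = sum_{k>=0} 133^k x^k, the series converges when |133x| < 1, i.e., |x| < 1/133.
So the radius of convergence is 1/133 = 1/133.

1/133


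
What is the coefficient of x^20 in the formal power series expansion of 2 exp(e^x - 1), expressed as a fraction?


exp(e^x - 1) is the exponential generating function for the Bell numbers Bell_k: exp(e^x - 1) = sum_{k>=0} Bell_k x^k / k!.
So the coefficient of x^20 in 2 exp(e^x - 1) is 2 Bell_20 / 20!.
Computing: Bell_20 = 51724158235372 and 20! = 2432902008176640000, giving
2 * 51724158235372/2432902008176640000 = 263898766507/6206382673920000.

263898766507/6206382673920000


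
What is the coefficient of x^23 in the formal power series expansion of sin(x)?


The Maclaurin series is sin(t) = sum_{k>=0} (-1)^k t^(2k+1) / (2k+1)!, so substituting t = x, only odd powers of x are nonzero, with coefficient of x^(2k+1) equal to (-1)^k / (2k+1)!.
Write 23 = 2*11 + 1, giving the coefficient (-1)^11 / 23! = -1/25852016738884976640000 = -1/25852016738884976640000.

-1/25852016738884976640000


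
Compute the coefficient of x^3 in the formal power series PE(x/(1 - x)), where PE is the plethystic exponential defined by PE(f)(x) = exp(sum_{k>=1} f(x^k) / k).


For f(x) = x/(1 - x) we have
sum_{k>=1} f(x^k) / k = sum_{k>=1} (1/k) * x^k / (1 - x^k) = sum_{k, m >= 1} x^(k m) / k,
which after exponentiating simplifies to
PE(x/(1 - x)) = prod_{k>=1} 1 / (1 - x^k).
This is the generating function for the partition function p(n), so the coefficient of x^3 is p(3).
Computing p(3) by dynamic programming over parts 1, 2, ..., 3: p(3) = 3.

3


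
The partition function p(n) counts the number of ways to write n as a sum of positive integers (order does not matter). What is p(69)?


Using the generating function prod_{k>=1} 1/(1-x^k), we compute p(69).
By dynamic programming over parts 1 through 69:
p(69) = 3554345

3554345


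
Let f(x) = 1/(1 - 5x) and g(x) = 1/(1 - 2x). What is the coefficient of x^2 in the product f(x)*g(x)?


The coefficient of x^n in f*g is the Cauchy product: sum_{k=0}^{n} a^k * b^(n-k).
With a=5, b=2, n=2:
sum_{k=0}^{2} 5^k * 2^(2-k)
= 39

39


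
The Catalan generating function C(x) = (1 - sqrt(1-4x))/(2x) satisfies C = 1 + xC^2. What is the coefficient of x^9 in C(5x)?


Substituting x -> 5x scales the n-th coefficient by 5^n, so [x^9] C(5x) = 5^9 * C_9.
C_9 = C(2*9, 9)/(10) = 48620/10 = 4862.
So 5^9 * 4862 = 1953125 * 4862 = 9496093750.

9496093750


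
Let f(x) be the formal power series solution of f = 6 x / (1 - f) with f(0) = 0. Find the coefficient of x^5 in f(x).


Apply Lagrange inversion: f = 6 x * phi(f) with phi(t) = 1/(1 - t), so
[x^n] f = 6^n * (1/n) [t^(n-1)] phi(t)^n = 6^n * (1/n) [t^(n-1)] (1 - t)^(-n) = 6^n * (1/n) C(2n - 2, n - 1) = 6^n * C_{n-1}.
For n = 5: C_4 = C(8, 4) / 5 = 70/5 = 14.
With the 6^5 = 7776 factor, the coefficient is 7776 * 14 = 108864.

108864


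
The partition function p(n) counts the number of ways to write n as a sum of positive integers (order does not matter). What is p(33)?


Using the generating function prod_{k>=1} 1/(1-x^k), we compute p(33).
By dynamic programming over parts 1 through 33:
p(33) = 10143

10143


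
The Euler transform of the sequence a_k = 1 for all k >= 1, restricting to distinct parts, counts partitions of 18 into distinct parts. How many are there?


Partitions of 18 into distinct parts can be computed via generating function.
Product (1+x)(1+x^2)(1+x^3)...
The coefficient of x^18 = 46

46


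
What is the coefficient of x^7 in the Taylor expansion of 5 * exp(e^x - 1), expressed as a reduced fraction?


exp(e^x - 1) = sum_{k>=0} Bell_k x^k / k!, where Bell_k is the k-th Bell number.
So the coefficient of x^7 is 5 * Bell_7 / 7!.
Computing: Bell_7 = 877 and 7! = 5040, giving
5 * 877/5040 = 877/1008.

877/1008


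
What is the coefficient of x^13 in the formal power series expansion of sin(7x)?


The Maclaurin series is sin(t) = sum_{k>=0} (-1)^k t^(2k+1) / (2k+1)!, so substituting t = 7x, only odd powers of x are nonzero, with coefficient of x^(2k+1) equal to (-1)^k 7^(2k+1) / (2k+1)!.
Write 13 = 2*6 + 1, giving the coefficient (-1)^6 * 7^13 / 13! = 96889010407/6227020800 = 13841287201/889574400.

13841287201/889574400


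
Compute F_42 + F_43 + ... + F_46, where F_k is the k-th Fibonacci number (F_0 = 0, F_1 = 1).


Use the identity sum_{k=0}^{N} F_k = F_{N+2} - 1 (which follows from F_{k+2} - F_{k+1} = F_k). Then
sum_{k=42}^{46} F_k = (F_{48} - 1) - (F_{43} - 1) = F_{48} - F_{43}.
Computing: F_{48} = 4807526976, F_{43} = 433494437, so
Sum = 4807526976 - 433494437 = 4374032539.

4374032539


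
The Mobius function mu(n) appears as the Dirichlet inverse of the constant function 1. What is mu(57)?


57 = 3 * 19 (all distinct primes).
mu(57) = (-1)^2 = 1

1


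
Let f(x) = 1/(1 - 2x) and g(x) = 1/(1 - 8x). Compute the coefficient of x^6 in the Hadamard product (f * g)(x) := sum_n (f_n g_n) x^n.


f has coefficients f_k = 2^k and g has coefficients g_k = 8^k, so the Hadamard product has coefficient (f*g)_k = 2^k * 8^k = 16^k.
For k = 6: 16^6 = 16777216.

16777216


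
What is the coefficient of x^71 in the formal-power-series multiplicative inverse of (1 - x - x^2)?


Let the inverse be f(x) = sum_{k>=0} a_k x^k. From f(x) * (1 - x - x^2) = 1 and matching coefficients:
 x^0: a_0 = 1.
 x^1: a_1 - a_0 = 0, so a_1 = 1.
 x^k (k >= 2): a_k - a_{k-1} - a_{k-2} = 0, i.e. a_k = a_{k-1} + a_{k-2}.
This is the Fibonacci-type recurrence shifted so that a_0 = a_1 = 1.
Iterating: a_0=1, a_1=1, a_2=2, a_3=3, a_4=5, a_5=8, a_6=13, a_7=21, a_8=34, a_9=55, ...
a_71 = 498454011879264.

498454011879264


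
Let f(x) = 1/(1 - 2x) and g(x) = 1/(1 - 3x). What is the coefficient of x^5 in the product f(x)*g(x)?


The coefficient of x^n in f*g is the Cauchy product: sum_{k=0}^{n} a^k * b^(n-k).
With a=2, b=3, n=5:
sum_{k=0}^{5} 2^k * 3^(5-k)
= 665

665


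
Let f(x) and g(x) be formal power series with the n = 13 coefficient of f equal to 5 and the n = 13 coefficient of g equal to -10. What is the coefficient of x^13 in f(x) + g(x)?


Addition of formal power series is termwise.
The coefficient of x^13 in f + g = 5 + -10
= -5

-5


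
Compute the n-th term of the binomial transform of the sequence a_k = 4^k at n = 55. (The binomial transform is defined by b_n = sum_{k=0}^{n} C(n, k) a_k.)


With a_k = 4^k, b_n = sum_{k=0}^{n} C(n, k) 4^k = (1 + 4)^n by the binomial theorem.
For n = 55: (1 + 4)^55 = 5^55 = 277555756156289135105907917022705078125.

277555756156289135105907917022705078125


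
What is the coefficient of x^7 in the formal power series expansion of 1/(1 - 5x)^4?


The general identity 1/(1 - c x)^r = sum_{k>=0} c^k C(k + r - 1, r - 1) x^k follows by substituting y = c x into 1/(1 - y)^r = sum_{k>=0} C(k + r - 1, r - 1) y^k.
For c = 5, r = 4, k = 7:
5^7 * C(10, 3) = 78125 * 120 = 9375000.

9375000


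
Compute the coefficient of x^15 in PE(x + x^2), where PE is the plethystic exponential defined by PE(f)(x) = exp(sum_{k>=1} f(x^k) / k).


With f(x) = x + x^2, the exponent is sum_{k>=1} (x^k + x^(2k)) / k = -ln(1 - x) - ln(1 - x^2). Exponentiating:
PE(x + x^2) = 1 / ((1 - x)(1 - x^2)).
This is the generating function for partitions of n into parts of size 1 or 2. The number of 2's can be any j in 0..7, and the rest are 1's, so
[x^15] = floor(15/2) + 1 = 8.

8


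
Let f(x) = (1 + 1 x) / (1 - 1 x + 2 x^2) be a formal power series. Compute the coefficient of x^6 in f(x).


Write f(x) = sum_{k>=0} a_k x^k. Multiplying both sides by 1 - 1 x + 2 x^2 gives
(1 - 1 x + 2 x^2) sum_{k>=0} a_k x^k = 1 + 1 x.
Matching coefficients:
 x^0: a_0 = 1
 x^1: a_1 - 1 a_0 = 1  =>  a_1 = 1*1 + 1 = 2
 x^k (k >= 2): a_k = 1 a_{k-1} - 2 a_{k-2}.
Iterating: a_2 = 0, a_3 = -4, a_4 = -4, a_5 = 4, a_6 = 12.
So the coefficient of x^6 is 12.

12


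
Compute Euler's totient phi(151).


phi(n) counts integers in [1, n] coprime to n. Using the multiplicative formula phi(n) = n * prod_{p | n} (1 - 1/p):
151 = 151, so
phi(151) = 151 * (1 - 1/151) = 150.

150


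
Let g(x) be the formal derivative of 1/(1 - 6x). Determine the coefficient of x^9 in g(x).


Differentiate termwise: d/dx sum_{k>=0} 6^k x^k = sum_{k>=1} k 6^k x^(k-1) = sum_{j>=0} (j+1) 6^(j+1) x^j.
Equivalently, d/dx [1/(1 - 6x)] = 6/(1 - 6x)^2.
For j = 9: 10 * 6^10 = 10 * 60466176 = 604661760.

604661760


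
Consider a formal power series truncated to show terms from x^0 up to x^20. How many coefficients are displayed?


From x^0 to x^20 inclusive, the count is 20 - 0 + 1 = 21.

21


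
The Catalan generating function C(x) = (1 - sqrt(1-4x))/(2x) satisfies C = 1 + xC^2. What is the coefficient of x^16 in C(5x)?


Substituting x -> 5x scales the n-th coefficient by 5^n, so [x^16] C(5x) = 5^16 * C_16.
C_16 = C(2*16, 16)/(17) = 601080390/17 = 35357670.
So 5^16 * 35357670 = 152587890625 * 35357670 = 5395152282714843750.

5395152282714843750


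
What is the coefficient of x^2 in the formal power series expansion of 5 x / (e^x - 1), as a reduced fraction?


The exponential generating function for Bernoulli numbers is
x / (e^x - 1) = sum_{k>=0} B_k x^k / k!.
So the coefficient of x^2 in 5 x / (e^x - 1) is 5 B_2 / 2!.
Computing: B_2 = 1/6, 2! = 2, giving
5 * 1/6 / 2 = 5/12.

5/12


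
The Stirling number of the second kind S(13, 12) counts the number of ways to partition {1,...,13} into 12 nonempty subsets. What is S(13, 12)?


Using the explicit formula S(n,k) = (1/k!) sum_{j=0}^{k} (-1)^(k-j) C(k,j) j^n:
S(13, 12) = 78
Equivalently, S(n,k) is n! times the coefficient of x^n in the EGF (e^x - 1)^k / k!.

78


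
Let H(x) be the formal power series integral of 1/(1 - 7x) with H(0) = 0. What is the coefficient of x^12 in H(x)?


1/(1 - 7x) = sum_{k>=0} 7^k x^k. Integrating termwise with H(0) = 0:
H(x) = sum_{k>=0} 7^k x^(k+1) / (k+1) = sum_{m>=1} 7^(m-1) x^m / m.
For m = 12: 7^11/12 = 1977326743/12 = 1977326743/12.

1977326743/12


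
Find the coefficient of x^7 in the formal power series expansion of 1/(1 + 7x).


Write 1/(1 + c x) = 1/(1 - (-c) x) and apply the geometric-series identity
1/(1 - y) = sum_{k>=0} y^k to get 1/(1 + c x) = sum_{k>=0} (-c)^k x^k.
So the coefficient of x^k is (-c)^k = (-1)^k * c^k.
Here c = 7 and k = 7:
(-7)^7 = -1 * 823543 = -823543

-823543


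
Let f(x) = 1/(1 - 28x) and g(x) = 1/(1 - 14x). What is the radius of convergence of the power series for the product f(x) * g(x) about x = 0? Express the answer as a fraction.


The radius of 1/(1 - 28x) is 1/28 (nearest singularity at x = 1/28), and the radius of 1/(1 - 14x) is 1/14.
The product f(x)*g(x) = 1/((1 - 28x)(1 - 14x)) has singularities at both 1/28 and 1/14, so its radius of convergence is the distance to the nearest one:
min(1/28, 1/14) = 1/28.

1/28


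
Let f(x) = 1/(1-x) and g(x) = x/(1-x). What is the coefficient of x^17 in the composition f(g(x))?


First simplify the composition: f(g(x)) = 1/(1 - x/(1-x)) = (1-x)/((1-x) - x) = (1-x)/(1-2x).
Now extract the coefficient. Write (1-x)/(1-2x) = 1/(1-2x) - x/(1-2x).
The coefficient of x^n in 1/(1-2x) is 2^n, and in x/(1-2x) is 2^(n-1) (for n >= 1).
So the coefficient of x^17 is 2^17 - 2^16 = 131072 - 65536 = 65536.

65536


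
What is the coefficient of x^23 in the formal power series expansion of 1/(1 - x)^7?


The negative binomial / multiset identity is
1/(1 - x)^r = sum_{k>=0} C(k + r - 1, r - 1) x^k.
Here r = 7 and k = 23, so the coefficient is
C(23 + 6, 6) = C(29, 6)
= 475020

475020


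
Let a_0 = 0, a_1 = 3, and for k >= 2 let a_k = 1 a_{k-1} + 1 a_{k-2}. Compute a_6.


Iterating the recurrence forward:
a_0 = 0
a_1 = 3
a_2 = 1*3 + 1*0 = 3
a_3 = 1*3 + 1*3 = 6
a_4 = 1*6 + 1*3 = 9
a_5 = 1*9 + 1*6 = 15
a_6 = 1*15 + 1*9 = 24
So a_6 = 24.

24


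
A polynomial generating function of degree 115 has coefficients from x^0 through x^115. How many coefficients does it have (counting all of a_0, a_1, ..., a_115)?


A polynomial of degree 115 takes the form a_0 + a_1 x + ... + a_115 x^115.
The number of coefficients is 115 + 1 = 116.

116


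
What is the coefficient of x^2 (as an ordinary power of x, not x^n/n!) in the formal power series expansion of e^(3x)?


The exponential series is e^y = sum_{k>=0} y^k / k!. Substituting y = 3x gives
e^(3x) = sum_{k>=0} 3^k x^k / k!.
So the coefficient of x^n is a^n/n! with a = 3, n = 2:
3^2 / 2! = 9/2 = 9/2

9/2


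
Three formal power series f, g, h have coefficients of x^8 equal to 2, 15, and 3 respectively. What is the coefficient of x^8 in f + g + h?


Series addition is componentwise:
2 + 15 + 3
= 20

20


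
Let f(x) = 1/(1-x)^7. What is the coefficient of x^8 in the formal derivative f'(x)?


Differentiate: d/dx [ 1/(1-x)^r ] = r / (1-x)^(r+1).
Here r = 7, so f'(x) = 7 / (1-x)^8.
The expansion of 1/(1-x)^(r+1) has coefficient of x^n equal to C(n+r, r).
So the coefficient of x^8 in f'(x) is
7 * C(15, 7) = 7 * 6435 = 45045

45045
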